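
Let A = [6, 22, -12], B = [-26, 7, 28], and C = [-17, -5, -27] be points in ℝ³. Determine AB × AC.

(1305, -1400, 519)

AB = (-32, -15, 40)
AC = (-23, -27, -15)
i: (-15)·(-15) - 40·(-27) = 225 - (-1080) = 1305
j: 40·(-23) - (-32)·(-15) = -920 - 480 = -1400
k: (-32)·(-27) - (-15)·(-23) = 864 - 345 = 519
AB × AC = (1305, -1400, 519)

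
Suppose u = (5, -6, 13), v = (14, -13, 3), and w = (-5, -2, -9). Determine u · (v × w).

v × w:
i: (-13)·(-9) - 3·(-2) = 117 - (-6) = 123
j: 3·(-5) - 14·(-9) = -15 - (-126) = 111
k: 14·(-2) - (-13)·(-5) = -28 - 65 = -93
v × w = (123, 111, -93)
u · (v × w) = 5·123 + (-6)·111 + 13·(-93) = 615 - 666 - 1209 = -1260

-1260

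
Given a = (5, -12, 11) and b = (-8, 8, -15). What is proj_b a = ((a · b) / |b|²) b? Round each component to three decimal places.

a · b = 5·(-8) + (-12)·8 + 11·(-15) = -40 - 96 - 165 = -301
|b|² = 64 + 64 + 225 = 353
proj_b a = (-301/353) · (-8, 8, -15) ≈ (6.822, -6.822, 12.790)

(6.822, -6.822, 12.790)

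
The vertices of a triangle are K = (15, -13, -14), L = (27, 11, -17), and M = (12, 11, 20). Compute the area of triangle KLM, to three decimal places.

KL = (12, 24, -3),  KM = (-3, 24, 34)
i: 24·34 - (-3)·24 = 816 - (-72) = 888
j: (-3)·(-3) - 12·34 = 9 - 408 = -399
k: 12·24 - 24·(-3) = 288 - (-72) = 360
KL × KM = (888, -399, 360)
|KL × KM| = √1077345 ≈ 1037.9523
area = ½ · 1037.9523 ≈ 518.976

518.976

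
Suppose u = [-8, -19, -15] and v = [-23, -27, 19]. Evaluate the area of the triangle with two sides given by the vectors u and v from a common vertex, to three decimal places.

469.736

i: (-19)·19 - (-15)·(-27) = -361 - 405 = -766
j: (-15)·(-23) - (-8)·19 = 345 - (-152) = 497
k: (-8)·(-27) - (-19)·(-23) = 216 - 437 = -221
u × v = (-766, 497, -221)
|u × v| = √((-766)² + 497² + (-221)²) = √882606 ≈ 939.4711
area = ½ · 939.4711 ≈ 469.736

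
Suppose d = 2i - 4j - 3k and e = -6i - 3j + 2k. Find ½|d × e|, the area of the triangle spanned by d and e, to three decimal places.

i: (-4)·2 - (-3)·(-3) = -8 - 9 = -17
j: (-3)·(-6) - 2·2 = 18 - 4 = 14
k: 2·(-3) - (-4)·(-6) = -6 - 24 = -30
d × e = (-17, 14, -30)
|d × e| = √((-17)² + 14² + (-30)²) = √1385 ≈ 37.2156
area = ½ · 37.2156 ≈ 18.608

18.608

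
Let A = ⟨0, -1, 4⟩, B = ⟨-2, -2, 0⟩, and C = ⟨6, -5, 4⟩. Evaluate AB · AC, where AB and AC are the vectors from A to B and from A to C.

-8

AB = B − A = (-2, -1, -4)
AC = C − A = (6, -4, 0)
AB · AC = (-2)·6 + (-1)·(-4) + (-4)·0 = -12 + 4 + 0 = -8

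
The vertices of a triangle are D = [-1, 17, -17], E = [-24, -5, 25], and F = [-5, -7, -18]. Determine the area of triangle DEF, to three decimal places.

DE = (-23, -22, 42),  DF = (-4, -24, -1)
i: (-22)·(-1) - 42·(-24) = 22 - (-1008) = 1030
j: 42·(-4) - (-23)·(-1) = -168 - 23 = -191
k: (-23)·(-24) - (-22)·(-4) = 552 - 88 = 464
DE × DF = (1030, -191, 464)
|DE × DF| = √1312677 ≈ 1145.7212
area = ½ · 1145.7212 ≈ 572.861

572.861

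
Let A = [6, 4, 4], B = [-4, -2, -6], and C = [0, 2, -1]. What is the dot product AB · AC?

AB = B − A = (-10, -6, -10)
AC = C − A = (-6, -2, -5)
AB · AC = (-10)·(-6) + (-6)·(-2) + (-10)·(-5) = 60 + 12 + 50 = 122

122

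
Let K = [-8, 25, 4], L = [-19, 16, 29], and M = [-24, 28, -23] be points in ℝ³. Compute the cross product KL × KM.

(168, -697, -177)

KL = (-11, -9, 25)
KM = (-16, 3, -27)
i: (-9)·(-27) - 25·3 = 243 - 75 = 168
j: 25·(-16) - (-11)·(-27) = -400 - 297 = -697
k: (-11)·3 - (-9)·(-16) = -33 - 144 = -177
KL × KM = (168, -697, -177)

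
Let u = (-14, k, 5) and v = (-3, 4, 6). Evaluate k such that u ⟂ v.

u · v = (-14)·(-3) + k·4 + 5·6 = 72 + 4k
Set equal to 0: 4k = -72, so k = -18.

-18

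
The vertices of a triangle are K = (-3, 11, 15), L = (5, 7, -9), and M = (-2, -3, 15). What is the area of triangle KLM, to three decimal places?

KL = (8, -4, -24),  KM = (1, -14, 0)
i: (-4)·0 - (-24)·(-14) = 0 - 336 = -336
j: (-24)·1 - 8·0 = -24 - 0 = -24
k: 8·(-14) - (-4)·1 = -112 - (-4) = -108
KL × KM = (-336, -24, -108)
|KL × KM| = √125136 ≈ 353.7457
area = ½ · 353.7457 ≈ 176.873

176.873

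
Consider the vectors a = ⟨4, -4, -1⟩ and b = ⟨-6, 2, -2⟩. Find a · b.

-30

a · b = 4·(-6) + (-4)·2 + (-1)·(-2) = -24 - 8 + 2 = -30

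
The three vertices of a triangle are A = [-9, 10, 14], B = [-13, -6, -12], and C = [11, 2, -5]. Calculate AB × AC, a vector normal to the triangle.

(96, -596, 352)

AB = (-4, -16, -26)
AC = (20, -8, -19)
i: (-16)·(-19) - (-26)·(-8) = 304 - 208 = 96
j: (-26)·20 - (-4)·(-19) = -520 - 76 = -596
k: (-4)·(-8) - (-16)·20 = 32 - (-320) = 352
AB × AC = (96, -596, 352)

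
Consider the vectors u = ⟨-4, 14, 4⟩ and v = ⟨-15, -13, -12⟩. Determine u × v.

(-116, -108, 262)

i: 14·(-12) - 4·(-13) = -168 - (-52) = -116
j: 4·(-15) - (-4)·(-12) = -60 - 48 = -108
k: (-4)·(-13) - 14·(-15) = 52 - (-210) = 262
u × v = (-116, -108, 262)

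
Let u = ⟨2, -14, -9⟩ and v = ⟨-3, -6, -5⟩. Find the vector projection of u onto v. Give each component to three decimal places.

u · v = 2·(-3) + (-14)·(-6) + (-9)·(-5) = -6 + 84 + 45 = 123
|v|² = 9 + 36 + 25 = 70
proj_v u = (123/70) · (-3, -6, -5) ≈ (-5.271, -10.543, -8.786)

(-5.271, -10.543, -8.786)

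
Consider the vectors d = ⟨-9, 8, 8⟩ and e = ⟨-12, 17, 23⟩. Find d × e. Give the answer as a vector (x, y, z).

i: 8·23 - 8·17 = 184 - 136 = 48
j: 8·(-12) - (-9)·23 = -96 - (-207) = 111
k: (-9)·17 - 8·(-12) = -153 - (-96) = -57
d × e = (48, 111, -57)

(48, 111, -57)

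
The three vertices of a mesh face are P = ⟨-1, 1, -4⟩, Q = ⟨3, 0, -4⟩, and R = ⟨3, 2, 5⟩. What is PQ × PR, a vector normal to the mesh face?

PQ = (4, -1, 0)
PR = (4, 1, 9)
i: (-1)·9 - 0·1 = -9 - 0 = -9
j: 0·4 - 4·9 = 0 - 36 = -36
k: 4·1 - (-1)·4 = 4 - (-4) = 8
PQ × PR = (-9, -36, 8)

(-9, -36, 8)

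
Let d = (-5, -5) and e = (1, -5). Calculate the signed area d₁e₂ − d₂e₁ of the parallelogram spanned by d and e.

30

(-5)·(-5) - (-5)·1 = 25 - (-5) = 30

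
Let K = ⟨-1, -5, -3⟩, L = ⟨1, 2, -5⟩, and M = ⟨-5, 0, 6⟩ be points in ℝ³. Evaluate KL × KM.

KL = (2, 7, -2)
KM = (-4, 5, 9)
i: 7·9 - (-2)·5 = 63 - (-10) = 73
j: (-2)·(-4) - 2·9 = 8 - 18 = -10
k: 2·5 - 7·(-4) = 10 - (-28) = 38
KL × KM = (73, -10, 38)

(73, -10, 38)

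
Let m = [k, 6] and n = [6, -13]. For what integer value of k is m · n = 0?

m · n = k·6 + 6·(-13) = -78 + 6k
Set equal to 0: 6k = 78, so k = 13.

13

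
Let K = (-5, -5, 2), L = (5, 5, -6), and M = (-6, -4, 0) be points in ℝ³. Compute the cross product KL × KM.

KL = (10, 10, -8)
KM = (-1, 1, -2)
i: 10·(-2) - (-8)·1 = -20 - (-8) = -12
j: (-8)·(-1) - 10·(-2) = 8 - (-20) = 28
k: 10·1 - 10·(-1) = 10 - (-10) = 20
KL × KM = (-12, 28, 20)

(-12, 28, 20)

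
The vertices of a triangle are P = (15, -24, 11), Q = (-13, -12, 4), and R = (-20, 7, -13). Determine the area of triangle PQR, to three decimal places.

311.478

PQ = (-28, 12, -7),  PR = (-35, 31, -24)
i: 12·(-24) - (-7)·31 = -288 - (-217) = -71
j: (-7)·(-35) - (-28)·(-24) = 245 - 672 = -427
k: (-28)·31 - 12·(-35) = -868 - (-420) = -448
PQ × PR = (-71, -427, -448)
|PQ × PR| = √388074 ≈ 622.9559
area = ½ · 622.9559 ≈ 311.478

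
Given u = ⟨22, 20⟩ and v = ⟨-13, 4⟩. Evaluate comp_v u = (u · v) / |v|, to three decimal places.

u · v = 22·(-13) + 20·4 = -286 + 80 = -206
|v| = √(169 + 16) = √185 ≈ 13.6015
comp_v u = -206 / √185 ≈ -15.145

-15.145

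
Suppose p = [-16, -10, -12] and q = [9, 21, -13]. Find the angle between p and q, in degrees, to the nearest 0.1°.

p · q = (-16)·9 + (-10)·21 + (-12)·(-13) = -144 - 210 + 156 = -198
|p|² = 256 + 100 + 144 = 500,  |p| = √500 ≈ 22.360680
|q|² = 81 + 441 + 169 = 691,  |q| = √691 ≈ 26.286879
cos θ = -198 / (22.360680 · 26.286879) ≈ -0.33685
θ = arccos(-0.33685) ≈ 109.7°

109.7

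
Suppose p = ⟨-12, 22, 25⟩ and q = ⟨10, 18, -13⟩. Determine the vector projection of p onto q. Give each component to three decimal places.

(-0.826, -1.487, 1.074)

p · q = (-12)·10 + 22·18 + 25·(-13) = -120 + 396 - 325 = -49
|q|² = 100 + 324 + 169 = 593
proj_q p = (-49/593) · (10, 18, -13) ≈ (-0.826, -1.487, 1.074)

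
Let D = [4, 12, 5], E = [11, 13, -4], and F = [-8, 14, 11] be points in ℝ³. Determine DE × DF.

(24, 66, 26)

DE = (7, 1, -9)
DF = (-12, 2, 6)
i: 1·6 - (-9)·2 = 6 - (-18) = 24
j: (-9)·(-12) - 7·6 = 108 - 42 = 66
k: 7·2 - 1·(-12) = 14 - (-12) = 26
DE × DF = (24, 66, 26)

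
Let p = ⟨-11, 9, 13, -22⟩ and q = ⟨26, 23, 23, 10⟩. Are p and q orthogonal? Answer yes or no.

yes

p · q = (-11)·26 + 9·23 + 13·23 + (-22)·10 = -286 + 207 + 299 - 220 = 0
Zero, so the vectors are orthogonal.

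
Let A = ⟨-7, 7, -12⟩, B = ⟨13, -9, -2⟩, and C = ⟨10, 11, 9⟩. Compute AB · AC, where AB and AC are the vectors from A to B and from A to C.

AB = B − A = (20, -16, 10)
AC = C − A = (17, 4, 21)
AB · AC = 20·17 + (-16)·4 + 10·21 = 340 - 64 + 210 = 486

486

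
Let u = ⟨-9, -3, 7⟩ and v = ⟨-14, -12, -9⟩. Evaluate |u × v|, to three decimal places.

220.722

i: (-3)·(-9) - 7·(-12) = 27 - (-84) = 111
j: 7·(-14) - (-9)·(-9) = -98 - 81 = -179
k: (-9)·(-12) - (-3)·(-14) = 108 - 42 = 66
u × v = (111, -179, 66)
|u × v| = √(111² + (-179)² + 66²) = √48718 ≈ 220.7215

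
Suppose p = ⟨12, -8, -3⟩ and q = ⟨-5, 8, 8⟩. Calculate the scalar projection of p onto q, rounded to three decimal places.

-11.965

p · q = 12·(-5) + (-8)·8 + (-3)·8 = -60 - 64 - 24 = -148
|q| = √(25 + 64 + 64) = √153 ≈ 12.3693
comp_q p = -148 / √153 ≈ -11.965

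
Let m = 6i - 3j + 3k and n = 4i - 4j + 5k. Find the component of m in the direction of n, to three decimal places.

6.755

m · n = 6·4 + (-3)·(-4) + 3·5 = 24 + 12 + 15 = 51
|n| = √(16 + 16 + 25) = √57 ≈ 7.5498
comp_n m = 51 / √57 ≈ 6.755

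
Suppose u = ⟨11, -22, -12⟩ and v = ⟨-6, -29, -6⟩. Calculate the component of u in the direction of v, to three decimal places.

u · v = 11·(-6) + (-22)·(-29) + (-12)·(-6) = -66 + 638 + 72 = 644
|v| = √(36 + 841 + 36) = √913 ≈ 30.2159
comp_v u = 644 / √913 ≈ 21.313

21.313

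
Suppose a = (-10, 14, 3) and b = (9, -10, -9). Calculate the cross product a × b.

(-96, -63, -26)

i: 14·(-9) - 3·(-10) = -126 - (-30) = -96
j: 3·9 - (-10)·(-9) = 27 - 90 = -63
k: (-10)·(-10) - 14·9 = 100 - 126 = -26
a × b = (-96, -63, -26)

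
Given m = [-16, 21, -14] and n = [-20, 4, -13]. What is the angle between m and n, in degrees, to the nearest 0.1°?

m · n = (-16)·(-20) + 21·4 + (-14)·(-13) = 320 + 84 + 182 = 586
|m|² = 256 + 441 + 196 = 893,  |m| = √893 ≈ 29.883106
|n|² = 400 + 16 + 169 = 585,  |n| = √585 ≈ 24.186773
cos θ = 586 / (29.883106 · 24.186773) ≈ 0.81076
θ = arccos(0.81076) ≈ 35.8°

35.8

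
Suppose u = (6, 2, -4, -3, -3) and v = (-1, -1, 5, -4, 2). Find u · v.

-22

u · v = 6·(-1) + 2·(-1) + (-4)·5 + (-3)·(-4) + (-3)·2 = -6 - 2 - 20 + 12 - 6 = -22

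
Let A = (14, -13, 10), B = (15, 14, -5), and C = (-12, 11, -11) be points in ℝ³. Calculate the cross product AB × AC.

(-207, 411, 726)

AB = (1, 27, -15)
AC = (-26, 24, -21)
i: 27·(-21) - (-15)·24 = -567 - (-360) = -207
j: (-15)·(-26) - 1·(-21) = 390 - (-21) = 411
k: 1·24 - 27·(-26) = 24 - (-702) = 726
AB × AC = (-207, 411, 726)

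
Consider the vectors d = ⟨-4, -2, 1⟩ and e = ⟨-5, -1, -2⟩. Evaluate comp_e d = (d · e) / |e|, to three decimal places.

d · e = (-4)·(-5) + (-2)·(-1) + 1·(-2) = 20 + 2 - 2 = 20
|e| = √(25 + 1 + 4) = √30 ≈ 5.4772
comp_e d = 20 / √30 ≈ 3.651

3.651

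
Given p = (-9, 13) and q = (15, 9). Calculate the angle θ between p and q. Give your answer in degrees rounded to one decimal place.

93.7

p · q = (-9)·15 + 13·9 = -135 + 117 = -18
|p|² = 81 + 169 = 250,  |p| = √250 ≈ 15.811388
|q|² = 225 + 81 = 306,  |q| = √306 ≈ 17.492856
cos θ = -18 / (15.811388 · 17.492856) ≈ -0.06508
θ = arccos(-0.06508) ≈ 93.7°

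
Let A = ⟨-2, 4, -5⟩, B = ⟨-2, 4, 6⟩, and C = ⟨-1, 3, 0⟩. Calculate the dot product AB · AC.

55

AB = B − A = (0, 0, 11)
AC = C − A = (1, -1, 5)
AB · AC = 0·1 + 0·(-1) + 11·5 = 0 + 0 + 55 = 55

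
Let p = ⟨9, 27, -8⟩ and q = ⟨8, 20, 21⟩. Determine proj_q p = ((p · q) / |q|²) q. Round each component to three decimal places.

(3.925, 9.812, 10.303)

p · q = 9·8 + 27·20 + (-8)·21 = 72 + 540 - 168 = 444
|q|² = 64 + 400 + 441 = 905
proj_q p = (444/905) · (8, 20, 21) ≈ (3.925, 9.812, 10.303)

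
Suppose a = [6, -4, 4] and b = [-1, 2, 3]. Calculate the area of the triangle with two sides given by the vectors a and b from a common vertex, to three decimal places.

i: (-4)·3 - 4·2 = -12 - 8 = -20
j: 4·(-1) - 6·3 = -4 - 18 = -22
k: 6·2 - (-4)·(-1) = 12 - 4 = 8
a × b = (-20, -22, 8)
|a × b| = √((-20)² + (-22)² + 8²) = √948 ≈ 30.7896
area = ½ · 30.7896 ≈ 15.395

15.395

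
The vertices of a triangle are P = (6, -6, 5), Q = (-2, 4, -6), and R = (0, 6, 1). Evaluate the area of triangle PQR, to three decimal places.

PQ = (-8, 10, -11),  PR = (-6, 12, -4)
i: 10·(-4) - (-11)·12 = -40 - (-132) = 92
j: (-11)·(-6) - (-8)·(-4) = 66 - 32 = 34
k: (-8)·12 - 10·(-6) = -96 - (-60) = -36
PQ × PR = (92, 34, -36)
|PQ × PR| = √10916 ≈ 104.4797
area = ½ · 104.4797 ≈ 52.240

52.240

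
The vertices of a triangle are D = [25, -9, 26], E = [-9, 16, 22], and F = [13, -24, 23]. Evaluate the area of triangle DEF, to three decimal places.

411.473

DE = (-34, 25, -4),  DF = (-12, -15, -3)
i: 25·(-3) - (-4)·(-15) = -75 - 60 = -135
j: (-4)·(-12) - (-34)·(-3) = 48 - 102 = -54
k: (-34)·(-15) - 25·(-12) = 510 - (-300) = 810
DE × DF = (-135, -54, 810)
|DE × DF| = √677241 ≈ 822.9465
area = ½ · 822.9465 ≈ 411.473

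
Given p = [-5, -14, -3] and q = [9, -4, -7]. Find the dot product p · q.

p · q = (-5)·9 + (-14)·(-4) + (-3)·(-7) = -45 + 56 + 21 = 32

32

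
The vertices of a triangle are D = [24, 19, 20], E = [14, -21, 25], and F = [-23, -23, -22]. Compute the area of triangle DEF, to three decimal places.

1238.217

DE = (-10, -40, 5),  DF = (-47, -42, -42)
i: (-40)·(-42) - 5·(-42) = 1680 - (-210) = 1890
j: 5·(-47) - (-10)·(-42) = -235 - 420 = -655
k: (-10)·(-42) - (-40)·(-47) = 420 - 1880 = -1460
DE × DF = (1890, -655, -1460)
|DE × DF| = √6132725 ≈ 2476.4339
area = ½ · 2476.4339 ≈ 1238.217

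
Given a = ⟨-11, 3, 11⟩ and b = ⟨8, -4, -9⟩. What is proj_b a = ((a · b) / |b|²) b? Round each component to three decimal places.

(-9.888, 4.944, 11.124)

a · b = (-11)·8 + 3·(-4) + 11·(-9) = -88 - 12 - 99 = -199
|b|² = 64 + 16 + 81 = 161
proj_b a = (-199/161) · (8, -4, -9) ≈ (-9.888, 4.944, 11.124)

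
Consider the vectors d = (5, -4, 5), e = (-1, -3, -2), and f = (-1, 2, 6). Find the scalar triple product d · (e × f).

-127

e × f:
i: (-3)·6 - (-2)·2 = -18 - (-4) = -14
j: (-2)·(-1) - (-1)·6 = 2 - (-6) = 8
k: (-1)·2 - (-3)·(-1) = -2 - 3 = -5
e × f = (-14, 8, -5)
d · (e × f) = 5·(-14) + (-4)·8 + 5·(-5) = -70 - 32 - 25 = -127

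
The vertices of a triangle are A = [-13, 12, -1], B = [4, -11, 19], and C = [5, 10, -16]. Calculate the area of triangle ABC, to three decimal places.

AB = (17, -23, 20),  AC = (18, -2, -15)
i: (-23)·(-15) - 20·(-2) = 345 - (-40) = 385
j: 20·18 - 17·(-15) = 360 - (-255) = 615
k: 17·(-2) - (-23)·18 = -34 - (-414) = 380
AB × AC = (385, 615, 380)
|AB × AC| = √670850 ≈ 819.0543
area = ½ · 819.0543 ≈ 409.527

409.527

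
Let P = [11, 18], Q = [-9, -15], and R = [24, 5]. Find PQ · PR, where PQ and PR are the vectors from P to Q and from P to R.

PQ = Q − P = (-20, -33)
PR = R − P = (13, -13)
PQ · PR = (-20)·13 + (-33)·(-13) = -260 + 429 = 169

169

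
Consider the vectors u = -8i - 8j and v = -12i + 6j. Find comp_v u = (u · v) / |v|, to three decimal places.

3.578

u · v = (-8)·(-12) + (-8)·6 = 96 - 48 = 48
|v| = √(144 + 36) = √180 ≈ 13.4164
comp_v u = 48 / √180 ≈ 3.578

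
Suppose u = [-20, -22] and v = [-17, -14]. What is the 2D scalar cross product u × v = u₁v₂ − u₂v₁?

(-20)·(-14) - (-22)·(-17) = 280 - 374 = -94

-94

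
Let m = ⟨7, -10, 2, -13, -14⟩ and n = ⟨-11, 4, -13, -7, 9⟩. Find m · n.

-178

m · n = 7·(-11) + (-10)·4 + 2·(-13) + (-13)·(-7) + (-14)·9 = -77 - 40 - 26 + 91 - 126 = -178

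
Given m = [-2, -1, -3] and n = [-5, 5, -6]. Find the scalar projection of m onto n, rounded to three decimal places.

2.480

m · n = (-2)·(-5) + (-1)·5 + (-3)·(-6) = 10 - 5 + 18 = 23
|n| = √(25 + 25 + 36) = √86 ≈ 9.2736
comp_n m = 23 / √86 ≈ 2.480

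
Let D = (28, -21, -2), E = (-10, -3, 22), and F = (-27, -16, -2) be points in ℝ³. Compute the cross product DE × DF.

DE = (-38, 18, 24)
DF = (-55, 5, 0)
i: 18·0 - 24·5 = 0 - 120 = -120
j: 24·(-55) - (-38)·0 = -1320 - 0 = -1320
k: (-38)·5 - 18·(-55) = -190 - (-990) = 800
DE × DF = (-120, -1320, 800)

(-120, -1320, 800)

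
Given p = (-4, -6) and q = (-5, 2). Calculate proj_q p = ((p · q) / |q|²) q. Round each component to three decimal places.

(-1.379, 0.552)

p · q = (-4)·(-5) + (-6)·2 = 20 - 12 = 8
|q|² = 25 + 4 = 29
proj_q p = (8/29) · (-5, 2) ≈ (-1.379, 0.552)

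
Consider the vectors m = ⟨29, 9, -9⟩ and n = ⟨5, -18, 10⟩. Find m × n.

i: 9·10 - (-9)·(-18) = 90 - 162 = -72
j: (-9)·5 - 29·10 = -45 - 290 = -335
k: 29·(-18) - 9·5 = -522 - 45 = -567
m × n = (-72, -335, -567)

(-72, -335, -567)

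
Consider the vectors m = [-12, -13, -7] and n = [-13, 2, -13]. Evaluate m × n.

(183, -65, -193)

i: (-13)·(-13) - (-7)·2 = 169 - (-14) = 183
j: (-7)·(-13) - (-12)·(-13) = 91 - 156 = -65
k: (-12)·2 - (-13)·(-13) = -24 - 169 = -193
m × n = (183, -65, -193)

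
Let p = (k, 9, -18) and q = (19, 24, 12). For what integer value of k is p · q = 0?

p · q = k·19 + 9·24 + (-18)·12 = 0 + 19k
Set equal to 0: 19k = 0, so k = 0.

0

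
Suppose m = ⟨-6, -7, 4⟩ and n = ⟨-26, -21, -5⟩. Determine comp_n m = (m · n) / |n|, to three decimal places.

8.374

m · n = (-6)·(-26) + (-7)·(-21) + 4·(-5) = 156 + 147 - 20 = 283
|n| = √(676 + 441 + 25) = √1142 ≈ 33.7935
comp_n m = 283 / √1142 ≈ 8.374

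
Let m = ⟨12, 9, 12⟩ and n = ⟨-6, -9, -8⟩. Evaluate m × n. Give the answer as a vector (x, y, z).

i: 9·(-8) - 12·(-9) = -72 - (-108) = 36
j: 12·(-6) - 12·(-8) = -72 - (-96) = 24
k: 12·(-9) - 9·(-6) = -108 - (-54) = -54
m × n = (36, 24, -54)

(36, 24, -54)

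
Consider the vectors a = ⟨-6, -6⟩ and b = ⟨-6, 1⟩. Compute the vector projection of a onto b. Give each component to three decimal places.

(-4.865, 0.811)

a · b = (-6)·(-6) + (-6)·1 = 36 - 6 = 30
|b|² = 36 + 1 = 37
proj_b a = (30/37) · (-6, 1) ≈ (-4.865, 0.811)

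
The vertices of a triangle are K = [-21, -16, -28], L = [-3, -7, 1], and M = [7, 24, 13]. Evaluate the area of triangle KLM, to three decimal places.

KL = (18, 9, 29),  KM = (28, 40, 41)
i: 9·41 - 29·40 = 369 - 1160 = -791
j: 29·28 - 18·41 = 812 - 738 = 74
k: 18·40 - 9·28 = 720 - 252 = 468
KL × KM = (-791, 74, 468)
|KL × KM| = √850181 ≈ 922.0526
area = ½ · 922.0526 ≈ 461.026

461.026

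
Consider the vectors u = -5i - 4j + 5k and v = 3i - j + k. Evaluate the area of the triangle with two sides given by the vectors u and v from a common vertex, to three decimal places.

i: (-4)·1 - 5·(-1) = -4 - (-5) = 1
j: 5·3 - (-5)·1 = 15 - (-5) = 20
k: (-5)·(-1) - (-4)·3 = 5 - (-12) = 17
u × v = (1, 20, 17)
|u × v| = √(1² + 20² + 17²) = √690 ≈ 26.2679
area = ½ · 26.2679 ≈ 13.134

13.134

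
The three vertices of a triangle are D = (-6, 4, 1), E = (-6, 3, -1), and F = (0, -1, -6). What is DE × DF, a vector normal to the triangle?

(-3, -12, 6)

DE = (0, -1, -2)
DF = (6, -5, -7)
i: (-1)·(-7) - (-2)·(-5) = 7 - 10 = -3
j: (-2)·6 - 0·(-7) = -12 - 0 = -12
k: 0·(-5) - (-1)·6 = 0 - (-6) = 6
DE × DF = (-3, -12, 6)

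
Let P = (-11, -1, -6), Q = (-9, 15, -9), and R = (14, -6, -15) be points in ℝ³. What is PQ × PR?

(-159, -57, -410)

PQ = (2, 16, -3)
PR = (25, -5, -9)
i: 16·(-9) - (-3)·(-5) = -144 - 15 = -159
j: (-3)·25 - 2·(-9) = -75 - (-18) = -57
k: 2·(-5) - 16·25 = -10 - 400 = -410
PQ × PR = (-159, -57, -410)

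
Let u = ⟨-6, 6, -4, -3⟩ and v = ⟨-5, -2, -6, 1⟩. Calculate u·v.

39

u · v = (-6)·(-5) + 6·(-2) + (-4)·(-6) + (-3)·1 = 30 - 12 + 24 - 3 = 39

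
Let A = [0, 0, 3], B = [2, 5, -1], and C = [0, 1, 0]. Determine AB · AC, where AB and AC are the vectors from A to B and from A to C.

AB = B − A = (2, 5, -4)
AC = C − A = (0, 1, -3)
AB · AC = 2·0 + 5·1 + (-4)·(-3) = 0 + 5 + 12 = 17

17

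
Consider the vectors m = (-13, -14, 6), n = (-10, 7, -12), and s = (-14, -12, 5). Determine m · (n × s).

n × s:
i: 7·5 - (-12)·(-12) = 35 - 144 = -109
j: (-12)·(-14) - (-10)·5 = 168 - (-50) = 218
k: (-10)·(-12) - 7·(-14) = 120 - (-98) = 218
n × s = (-109, 218, 218)
m · (n × s) = (-13)·(-109) + (-14)·218 + 6·218 = 1417 - 3052 + 1308 = -327

-327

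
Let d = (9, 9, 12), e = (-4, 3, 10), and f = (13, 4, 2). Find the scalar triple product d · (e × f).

276

e × f:
i: 3·2 - 10·4 = 6 - 40 = -34
j: 10·13 - (-4)·2 = 130 - (-8) = 138
k: (-4)·4 - 3·13 = -16 - 39 = -55
e × f = (-34, 138, -55)
d · (e × f) = 9·(-34) + 9·138 + 12·(-55) = -306 + 1242 - 660 = 276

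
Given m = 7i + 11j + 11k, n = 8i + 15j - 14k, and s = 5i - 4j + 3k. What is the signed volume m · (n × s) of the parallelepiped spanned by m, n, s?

-2288

n × s:
i: 15·3 - (-14)·(-4) = 45 - 56 = -11
j: (-14)·5 - 8·3 = -70 - 24 = -94
k: 8·(-4) - 15·5 = -32 - 75 = -107
n × s = (-11, -94, -107)
m · (n × s) = 7·(-11) + 11·(-94) + 11·(-107) = -77 - 1034 - 1177 = -2288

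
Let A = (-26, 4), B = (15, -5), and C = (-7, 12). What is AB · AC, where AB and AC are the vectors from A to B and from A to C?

AB = B − A = (41, -9)
AC = C − A = (19, 8)
AB · AC = 41·19 + (-9)·8 = 779 - 72 = 707

707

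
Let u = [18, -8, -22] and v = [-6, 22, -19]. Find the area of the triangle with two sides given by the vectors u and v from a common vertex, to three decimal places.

433.092

i: (-8)·(-19) - (-22)·22 = 152 - (-484) = 636
j: (-22)·(-6) - 18·(-19) = 132 - (-342) = 474
k: 18·22 - (-8)·(-6) = 396 - 48 = 348
u × v = (636, 474, 348)
|u × v| = √(636² + 474² + 348²) = √750276 ≈ 866.1847
area = ½ · 866.1847 ≈ 433.092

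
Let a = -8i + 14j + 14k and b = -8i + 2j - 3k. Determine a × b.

(-70, -136, 96)

i: 14·(-3) - 14·2 = -42 - 28 = -70
j: 14·(-8) - (-8)·(-3) = -112 - 24 = -136
k: (-8)·2 - 14·(-8) = -16 - (-112) = 96
a × b = (-70, -136, 96)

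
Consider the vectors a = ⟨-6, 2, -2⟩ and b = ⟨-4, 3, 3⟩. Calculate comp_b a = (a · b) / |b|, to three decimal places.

a · b = (-6)·(-4) + 2·3 + (-2)·3 = 24 + 6 - 6 = 24
|b| = √(16 + 9 + 9) = √34 ≈ 5.8310
comp_b a = 24 / √34 ≈ 4.116

4.116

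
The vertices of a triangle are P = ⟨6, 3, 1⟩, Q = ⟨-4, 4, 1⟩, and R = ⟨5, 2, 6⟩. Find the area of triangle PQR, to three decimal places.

25.720

PQ = (-10, 1, 0),  PR = (-1, -1, 5)
i: 1·5 - 0·(-1) = 5 - 0 = 5
j: 0·(-1) - (-10)·5 = 0 - (-50) = 50
k: (-10)·(-1) - 1·(-1) = 10 - (-1) = 11
PQ × PR = (5, 50, 11)
|PQ × PR| = √2646 ≈ 51.4393
area = ½ · 51.4393 ≈ 25.720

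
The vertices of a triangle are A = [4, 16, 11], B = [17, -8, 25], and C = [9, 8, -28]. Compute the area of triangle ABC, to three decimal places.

AB = (13, -24, 14),  AC = (5, -8, -39)
i: (-24)·(-39) - 14·(-8) = 936 - (-112) = 1048
j: 14·5 - 13·(-39) = 70 - (-507) = 577
k: 13·(-8) - (-24)·5 = -104 - (-120) = 16
AB × AC = (1048, 577, 16)
|AB × AC| = √1431489 ≈ 1196.4485
area = ½ · 1196.4485 ≈ 598.224

598.224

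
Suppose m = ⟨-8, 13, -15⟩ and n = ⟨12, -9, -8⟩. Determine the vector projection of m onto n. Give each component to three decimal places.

m · n = (-8)·12 + 13·(-9) + (-15)·(-8) = -96 - 117 + 120 = -93
|n|² = 144 + 81 + 64 = 289
proj_n m = (-93/289) · (12, -9, -8) ≈ (-3.862, 2.896, 2.574)

(-3.862, 2.896, 2.574)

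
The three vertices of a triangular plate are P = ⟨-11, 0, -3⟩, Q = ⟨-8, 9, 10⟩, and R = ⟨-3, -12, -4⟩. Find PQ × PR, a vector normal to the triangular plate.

PQ = (3, 9, 13)
PR = (8, -12, -1)
i: 9·(-1) - 13·(-12) = -9 - (-156) = 147
j: 13·8 - 3·(-1) = 104 - (-3) = 107
k: 3·(-12) - 9·8 = -36 - 72 = -108
PQ × PR = (147, 107, -108)

(147, 107, -108)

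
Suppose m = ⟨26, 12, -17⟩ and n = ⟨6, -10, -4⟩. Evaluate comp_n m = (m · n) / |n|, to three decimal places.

m · n = 26·6 + 12·(-10) + (-17)·(-4) = 156 - 120 + 68 = 104
|n| = √(36 + 100 + 16) = √152 ≈ 12.3288
comp_n m = 104 / √152 ≈ 8.436

8.436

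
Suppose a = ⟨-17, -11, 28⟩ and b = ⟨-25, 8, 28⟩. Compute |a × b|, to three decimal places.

i: (-11)·28 - 28·8 = -308 - 224 = -532
j: 28·(-25) - (-17)·28 = -700 - (-476) = -224
k: (-17)·8 - (-11)·(-25) = -136 - 275 = -411
a × b = (-532, -224, -411)
|a × b| = √((-532)² + (-224)² + (-411)²) = √502121 ≈ 708.6050

708.605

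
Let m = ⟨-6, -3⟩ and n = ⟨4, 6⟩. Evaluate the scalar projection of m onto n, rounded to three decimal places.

m · n = (-6)·4 + (-3)·6 = -24 - 18 = -42
|n| = √(16 + 36) = √52 ≈ 7.2111
comp_n m = -42 / √52 ≈ -5.824

-5.824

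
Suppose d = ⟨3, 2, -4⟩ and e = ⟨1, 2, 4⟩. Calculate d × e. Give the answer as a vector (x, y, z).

i: 2·4 - (-4)·2 = 8 - (-8) = 16
j: (-4)·1 - 3·4 = -4 - 12 = -16
k: 3·2 - 2·1 = 6 - 2 = 4
d × e = (16, -16, 4)

(16, -16, 4)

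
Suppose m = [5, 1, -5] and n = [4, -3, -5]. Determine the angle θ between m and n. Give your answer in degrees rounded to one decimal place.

33.7

m · n = 5·4 + 1·(-3) + (-5)·(-5) = 20 - 3 + 25 = 42
|m|² = 25 + 1 + 25 = 51,  |m| = √51 ≈ 7.141428
|n|² = 16 + 9 + 25 = 50,  |n| = √50 ≈ 7.071068
cos θ = 42 / (7.141428 · 7.071068) ≈ 0.83172
θ = arccos(0.83172) ≈ 33.7°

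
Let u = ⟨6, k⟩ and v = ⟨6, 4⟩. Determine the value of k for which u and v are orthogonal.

u · v = 6·6 + k·4 = 36 + 4k
Set equal to 0: 4k = -36, so k = -9.

-9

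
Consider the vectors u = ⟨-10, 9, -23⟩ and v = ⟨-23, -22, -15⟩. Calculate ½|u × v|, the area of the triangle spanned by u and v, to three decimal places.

429.200

i: 9·(-15) - (-23)·(-22) = -135 - 506 = -641
j: (-23)·(-23) - (-10)·(-15) = 529 - 150 = 379
k: (-10)·(-22) - 9·(-23) = 220 - (-207) = 427
u × v = (-641, 379, 427)
|u × v| = √((-641)² + 379² + 427²) = √736851 ≈ 858.4003
area = ½ · 858.4003 ≈ 429.200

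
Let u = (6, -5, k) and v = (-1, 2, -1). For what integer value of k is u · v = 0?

u · v = 6·(-1) + (-5)·2 + k·(-1) = -16 - 1k
Set equal to 0: -1k = 16, so k = -16.

-16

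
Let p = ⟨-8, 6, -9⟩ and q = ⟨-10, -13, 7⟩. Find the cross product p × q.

(-75, 146, 164)

i: 6·7 - (-9)·(-13) = 42 - 117 = -75
j: (-9)·(-10) - (-8)·7 = 90 - (-56) = 146
k: (-8)·(-13) - 6·(-10) = 104 - (-60) = 164
p × q = (-75, 146, 164)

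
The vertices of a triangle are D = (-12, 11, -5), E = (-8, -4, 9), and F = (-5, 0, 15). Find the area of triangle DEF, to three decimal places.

DE = (4, -15, 14),  DF = (7, -11, 20)
i: (-15)·20 - 14·(-11) = -300 - (-154) = -146
j: 14·7 - 4·20 = 98 - 80 = 18
k: 4·(-11) - (-15)·7 = -44 - (-105) = 61
DE × DF = (-146, 18, 61)
|DE × DF| = √25361 ≈ 159.2514
area = ½ · 159.2514 ≈ 79.626

79.626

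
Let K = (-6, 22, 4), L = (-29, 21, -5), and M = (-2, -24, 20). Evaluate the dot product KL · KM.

-190

KL = L − K = (-23, -1, -9)
KM = M − K = (4, -46, 16)
KL · KM = (-23)·4 + (-1)·(-46) + (-9)·16 = -92 + 46 - 144 = -190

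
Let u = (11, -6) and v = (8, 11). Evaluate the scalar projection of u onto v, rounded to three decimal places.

1.617

u · v = 11·8 + (-6)·11 = 88 - 66 = 22
|v| = √(64 + 121) = √185 ≈ 13.6015
comp_v u = 22 / √185 ≈ 1.617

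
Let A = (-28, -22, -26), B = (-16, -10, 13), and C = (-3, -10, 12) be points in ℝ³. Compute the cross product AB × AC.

(-12, 519, -156)

AB = (12, 12, 39)
AC = (25, 12, 38)
i: 12·38 - 39·12 = 456 - 468 = -12
j: 39·25 - 12·38 = 975 - 456 = 519
k: 12·12 - 12·25 = 144 - 300 = -156
AB × AC = (-12, 519, -156)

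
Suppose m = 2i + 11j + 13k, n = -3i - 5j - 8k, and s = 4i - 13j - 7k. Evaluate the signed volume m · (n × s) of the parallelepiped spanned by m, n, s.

n × s:
i: (-5)·(-7) - (-8)·(-13) = 35 - 104 = -69
j: (-8)·4 - (-3)·(-7) = -32 - 21 = -53
k: (-3)·(-13) - (-5)·4 = 39 - (-20) = 59
n × s = (-69, -53, 59)
m · (n × s) = 2·(-69) + 11·(-53) + 13·59 = -138 - 583 + 767 = 46

46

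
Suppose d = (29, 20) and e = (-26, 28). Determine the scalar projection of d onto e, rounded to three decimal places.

-5.077

d · e = 29·(-26) + 20·28 = -754 + 560 = -194
|e| = √(676 + 784) = √1460 ≈ 38.2099
comp_e d = -194 / √1460 ≈ -5.077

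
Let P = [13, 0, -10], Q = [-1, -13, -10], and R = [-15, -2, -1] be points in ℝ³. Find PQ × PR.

(-117, 126, -336)

PQ = (-14, -13, 0)
PR = (-28, -2, 9)
i: (-13)·9 - 0·(-2) = -117 - 0 = -117
j: 0·(-28) - (-14)·9 = 0 - (-126) = 126
k: (-14)·(-2) - (-13)·(-28) = 28 - 364 = -336
PQ × PR = (-117, 126, -336)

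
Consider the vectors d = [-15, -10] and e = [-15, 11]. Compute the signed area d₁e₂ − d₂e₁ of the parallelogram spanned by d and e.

(-15)·11 - (-10)·(-15) = -165 - 150 = -315

-315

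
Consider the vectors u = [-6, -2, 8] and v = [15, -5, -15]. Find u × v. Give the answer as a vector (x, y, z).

(70, 30, 60)

i: (-2)·(-15) - 8·(-5) = 30 - (-40) = 70
j: 8·15 - (-6)·(-15) = 120 - 90 = 30
k: (-6)·(-5) - (-2)·15 = 30 - (-30) = 60
u × v = (70, 30, 60)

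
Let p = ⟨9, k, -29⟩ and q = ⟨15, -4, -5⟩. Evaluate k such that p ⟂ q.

p · q = 9·15 + k·(-4) + (-29)·(-5) = 280 - 4k
Set equal to 0: -4k = -280, so k = 70.

70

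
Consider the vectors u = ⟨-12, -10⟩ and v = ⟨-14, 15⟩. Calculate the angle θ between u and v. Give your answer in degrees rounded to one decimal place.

86.8

u · v = (-12)·(-14) + (-10)·15 = 168 - 150 = 18
|u|² = 144 + 100 = 244,  |u| = √244 ≈ 15.620499
|v|² = 196 + 225 = 421,  |v| = √421 ≈ 20.518285
cos θ = 18 / (15.620499 · 20.518285) ≈ 0.05616
θ = arccos(0.05616) ≈ 86.8°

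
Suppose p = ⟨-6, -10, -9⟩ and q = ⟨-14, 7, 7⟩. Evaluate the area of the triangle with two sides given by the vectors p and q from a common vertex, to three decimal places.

123.892

i: (-10)·7 - (-9)·7 = -70 - (-63) = -7
j: (-9)·(-14) - (-6)·7 = 126 - (-42) = 168
k: (-6)·7 - (-10)·(-14) = -42 - 140 = -182
p × q = (-7, 168, -182)
|p × q| = √((-7)² + 168² + (-182)²) = √61397 ≈ 247.7842
area = ½ · 247.7842 ≈ 123.892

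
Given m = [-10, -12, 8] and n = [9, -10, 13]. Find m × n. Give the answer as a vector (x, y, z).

i: (-12)·13 - 8·(-10) = -156 - (-80) = -76
j: 8·9 - (-10)·13 = 72 - (-130) = 202
k: (-10)·(-10) - (-12)·9 = 100 - (-108) = 208
m × n = (-76, 202, 208)

(-76, 202, 208)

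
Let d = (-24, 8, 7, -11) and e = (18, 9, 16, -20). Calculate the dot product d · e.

d · e = (-24)·18 + 8·9 + 7·16 + (-11)·(-20) = -432 + 72 + 112 + 220 = -28

-28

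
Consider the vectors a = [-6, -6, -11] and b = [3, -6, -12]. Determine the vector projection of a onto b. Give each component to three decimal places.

(2.381, -4.762, -9.524)

a · b = (-6)·3 + (-6)·(-6) + (-11)·(-12) = -18 + 36 + 132 = 150
|b|² = 9 + 36 + 144 = 189
proj_b a = (150/189) · (3, -6, -12) ≈ (2.381, -4.762, -9.524)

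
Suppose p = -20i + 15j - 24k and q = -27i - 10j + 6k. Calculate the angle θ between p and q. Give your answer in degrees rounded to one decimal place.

p · q = (-20)·(-27) + 15·(-10) + (-24)·6 = 540 - 150 - 144 = 246
|p|² = 400 + 225 + 576 = 1201,  |p| = √1201 ≈ 34.655447
|q|² = 729 + 100 + 36 = 865,  |q| = √865 ≈ 29.410882
cos θ = 246 / (34.655447 · 29.410882) ≈ 0.24135
θ = arccos(0.24135) ≈ 76.0°

76.0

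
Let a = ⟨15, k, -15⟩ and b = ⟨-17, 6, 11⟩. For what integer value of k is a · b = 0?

70

a · b = 15·(-17) + k·6 + (-15)·11 = -420 + 6k
Set equal to 0: 6k = 420, so k = 70.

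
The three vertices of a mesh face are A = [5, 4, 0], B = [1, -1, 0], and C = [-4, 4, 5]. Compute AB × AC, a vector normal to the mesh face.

(-25, 20, -45)

AB = (-4, -5, 0)
AC = (-9, 0, 5)
i: (-5)·5 - 0·0 = -25 - 0 = -25
j: 0·(-9) - (-4)·5 = 0 - (-20) = 20
k: (-4)·0 - (-5)·(-9) = 0 - 45 = -45
AB × AC = (-25, 20, -45)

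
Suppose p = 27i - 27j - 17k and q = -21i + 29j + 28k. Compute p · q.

p · q = 27·(-21) + (-27)·29 + (-17)·28 = -567 - 783 - 476 = -1826

-1826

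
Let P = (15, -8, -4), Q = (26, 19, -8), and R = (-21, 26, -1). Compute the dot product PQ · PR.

510

PQ = Q − P = (11, 27, -4)
PR = R − P = (-36, 34, 3)
PQ · PR = 11·(-36) + 27·34 + (-4)·3 = -396 + 918 - 12 = 510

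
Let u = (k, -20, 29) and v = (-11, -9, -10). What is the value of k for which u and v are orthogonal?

u · v = k·(-11) + (-20)·(-9) + 29·(-10) = -110 - 11k
Set equal to 0: -11k = 110, so k = -10.

-10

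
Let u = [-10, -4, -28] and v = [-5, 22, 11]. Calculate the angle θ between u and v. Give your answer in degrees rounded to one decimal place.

u · v = (-10)·(-5) + (-4)·22 + (-28)·11 = 50 - 88 - 308 = -346
|u|² = 100 + 16 + 784 = 900,  |u| = √900 ≈ 30.000000
|v|² = 25 + 484 + 121 = 630,  |v| = √630 ≈ 25.099801
cos θ = -346 / (30.000000 · 25.099801) ≈ -0.45950
θ = arccos(-0.45950) ≈ 117.4°

117.4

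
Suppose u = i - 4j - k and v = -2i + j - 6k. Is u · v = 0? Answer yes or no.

yes

u · v = 1·(-2) + (-4)·1 + (-1)·(-6) = -2 - 4 + 6 = 0
Zero, so the vectors are orthogonal.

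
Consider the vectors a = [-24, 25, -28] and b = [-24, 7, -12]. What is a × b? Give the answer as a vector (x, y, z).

(-104, 384, 432)

i: 25·(-12) - (-28)·7 = -300 - (-196) = -104
j: (-28)·(-24) - (-24)·(-12) = 672 - 288 = 384
k: (-24)·7 - 25·(-24) = -168 - (-600) = 432
a × b = (-104, 384, 432)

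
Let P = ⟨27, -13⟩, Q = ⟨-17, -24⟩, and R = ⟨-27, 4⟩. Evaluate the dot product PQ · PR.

2189

PQ = Q − P = (-44, -11)
PR = R − P = (-54, 17)
PQ · PR = (-44)·(-54) + (-11)·17 = 2376 - 187 = 2189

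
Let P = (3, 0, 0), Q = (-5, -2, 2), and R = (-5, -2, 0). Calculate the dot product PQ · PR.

PQ = Q − P = (-8, -2, 2)
PR = R − P = (-8, -2, 0)
PQ · PR = (-8)·(-8) + (-2)·(-2) + 2·0 = 64 + 4 + 0 = 68

68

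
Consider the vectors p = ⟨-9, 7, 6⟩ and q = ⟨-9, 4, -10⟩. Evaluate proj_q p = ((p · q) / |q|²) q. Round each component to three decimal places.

p · q = (-9)·(-9) + 7·4 + 6·(-10) = 81 + 28 - 60 = 49
|q|² = 81 + 16 + 100 = 197
proj_q p = (49/197) · (-9, 4, -10) ≈ (-2.239, 0.995, -2.487)

(-2.239, 0.995, -2.487)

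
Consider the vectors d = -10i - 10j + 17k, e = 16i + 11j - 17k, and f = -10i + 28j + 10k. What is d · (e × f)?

e × f:
i: 11·10 - (-17)·28 = 110 - (-476) = 586
j: (-17)·(-10) - 16·10 = 170 - 160 = 10
k: 16·28 - 11·(-10) = 448 - (-110) = 558
e × f = (586, 10, 558)
d · (e × f) = (-10)·586 + (-10)·10 + 17·558 = -5860 - 100 + 9486 = 3526

3526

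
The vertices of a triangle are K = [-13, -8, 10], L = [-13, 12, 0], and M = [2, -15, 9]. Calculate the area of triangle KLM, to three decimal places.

KL = (0, 20, -10),  KM = (15, -7, -1)
i: 20·(-1) - (-10)·(-7) = -20 - 70 = -90
j: (-10)·15 - 0·(-1) = -150 - 0 = -150
k: 0·(-7) - 20·15 = 0 - 300 = -300
KL × KM = (-90, -150, -300)
|KL × KM| = √120600 ≈ 347.2751
area = ½ · 347.2751 ≈ 173.638

173.638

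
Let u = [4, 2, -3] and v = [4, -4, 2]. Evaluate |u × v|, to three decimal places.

i: 2·2 - (-3)·(-4) = 4 - 12 = -8
j: (-3)·4 - 4·2 = -12 - 8 = -20
k: 4·(-4) - 2·4 = -16 - 8 = -24
u × v = (-8, -20, -24)
|u × v| = √((-8)² + (-20)² + (-24)²) = √1040 ≈ 32.2490

32.249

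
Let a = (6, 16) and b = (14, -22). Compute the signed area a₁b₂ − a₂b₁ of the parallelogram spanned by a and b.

6·(-22) - 16·14 = -132 - 224 = -356

-356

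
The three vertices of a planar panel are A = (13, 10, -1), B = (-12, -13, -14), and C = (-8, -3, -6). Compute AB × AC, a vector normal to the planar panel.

AB = (-25, -23, -13)
AC = (-21, -13, -5)
i: (-23)·(-5) - (-13)·(-13) = 115 - 169 = -54
j: (-13)·(-21) - (-25)·(-5) = 273 - 125 = 148
k: (-25)·(-13) - (-23)·(-21) = 325 - 483 = -158
AB × AC = (-54, 148, -158)

(-54, 148, -158)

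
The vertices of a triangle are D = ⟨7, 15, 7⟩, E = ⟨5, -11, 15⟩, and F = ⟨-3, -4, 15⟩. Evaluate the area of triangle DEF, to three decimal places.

118.865

DE = (-2, -26, 8),  DF = (-10, -19, 8)
i: (-26)·8 - 8·(-19) = -208 - (-152) = -56
j: 8·(-10) - (-2)·8 = -80 - (-16) = -64
k: (-2)·(-19) - (-26)·(-10) = 38 - 260 = -222
DE × DF = (-56, -64, -222)
|DE × DF| = √56516 ≈ 237.7309
area = ½ · 237.7309 ≈ 118.865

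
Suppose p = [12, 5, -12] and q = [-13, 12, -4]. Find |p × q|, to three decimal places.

i: 5·(-4) - (-12)·12 = -20 - (-144) = 124
j: (-12)·(-13) - 12·(-4) = 156 - (-48) = 204
k: 12·12 - 5·(-13) = 144 - (-65) = 209
p × q = (124, 204, 209)
|p × q| = √(124² + 204² + 209²) = √100673 ≈ 317.2901

317.290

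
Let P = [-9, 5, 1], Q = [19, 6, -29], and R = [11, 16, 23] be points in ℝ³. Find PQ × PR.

(352, -1216, 288)

PQ = (28, 1, -30)
PR = (20, 11, 22)
i: 1·22 - (-30)·11 = 22 - (-330) = 352
j: (-30)·20 - 28·22 = -600 - 616 = -1216
k: 28·11 - 1·20 = 308 - 20 = 288
PQ × PR = (352, -1216, 288)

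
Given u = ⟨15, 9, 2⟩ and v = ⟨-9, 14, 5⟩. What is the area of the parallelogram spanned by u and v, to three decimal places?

i: 9·5 - 2·14 = 45 - 28 = 17
j: 2·(-9) - 15·5 = -18 - 75 = -93
k: 15·14 - 9·(-9) = 210 - (-81) = 291
u × v = (17, -93, 291)
|u × v| = √(17² + (-93)² + 291²) = √93619 ≈ 305.9722

305.972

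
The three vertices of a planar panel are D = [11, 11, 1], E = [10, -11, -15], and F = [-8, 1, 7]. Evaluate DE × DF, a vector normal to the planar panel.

DE = (-1, -22, -16)
DF = (-19, -10, 6)
i: (-22)·6 - (-16)·(-10) = -132 - 160 = -292
j: (-16)·(-19) - (-1)·6 = 304 - (-6) = 310
k: (-1)·(-10) - (-22)·(-19) = 10 - 418 = -408
DE × DF = (-292, 310, -408)

(-292, 310, -408)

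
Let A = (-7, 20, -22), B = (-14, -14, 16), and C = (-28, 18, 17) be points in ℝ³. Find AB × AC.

AB = (-7, -34, 38)
AC = (-21, -2, 39)
i: (-34)·39 - 38·(-2) = -1326 - (-76) = -1250
j: 38·(-21) - (-7)·39 = -798 - (-273) = -525
k: (-7)·(-2) - (-34)·(-21) = 14 - 714 = -700
AB × AC = (-1250, -525, -700)

(-1250, -525, -700)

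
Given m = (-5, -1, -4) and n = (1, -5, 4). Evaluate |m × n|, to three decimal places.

i: (-1)·4 - (-4)·(-5) = -4 - 20 = -24
j: (-4)·1 - (-5)·4 = -4 - (-20) = 16
k: (-5)·(-5) - (-1)·1 = 25 - (-1) = 26
m × n = (-24, 16, 26)
|m × n| = √((-24)² + 16² + 26²) = √1508 ≈ 38.8330

38.833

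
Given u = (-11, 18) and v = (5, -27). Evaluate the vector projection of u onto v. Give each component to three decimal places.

u · v = (-11)·5 + 18·(-27) = -55 - 486 = -541
|v|² = 25 + 729 = 754
proj_v u = (-541/754) · (5, -27) ≈ (-3.588, 19.373)

(-3.588, 19.373)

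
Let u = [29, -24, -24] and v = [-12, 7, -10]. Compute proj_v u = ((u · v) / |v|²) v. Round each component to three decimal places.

(11.304, -6.594, 9.420)

u · v = 29·(-12) + (-24)·7 + (-24)·(-10) = -348 - 168 + 240 = -276
|v|² = 144 + 49 + 100 = 293
proj_v u = (-276/293) · (-12, 7, -10) ≈ (11.304, -6.594, 9.420)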